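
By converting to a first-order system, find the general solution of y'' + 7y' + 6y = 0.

Let x_1 = y, x_2 = y'. Then x_1' = x_2 and x_2' = -6x_1 - 7x_2.
A = [[0,1],[-6,-7]]; det(A-λI) = λ^2 + 7λ + 6.
Eigenvalues λ = -6, -1 with eigenvectors (1,-6), (1,-1).

y(t) = c_1e^(-6t) + c_2e^(-t)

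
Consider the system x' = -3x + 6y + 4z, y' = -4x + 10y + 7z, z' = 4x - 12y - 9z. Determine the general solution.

x(t) = K_1e^(t) - 2K_2e^(-2t) - K_3e^(-t), y(t) = 2K_1e^(t) - 3K_2e^(-2t) - K_3e^(-t), z(t) = -2K_1e^(t) + 4K_2e^(-2t) + K_3e^(-t)

Coefficient matrix A = [[-3, 6, 4], [-4, 10, 7], [4, -12, -9]].
det(A - λI) = 0 gives eigenvalues λ = 1, -2, -1.
For λ=1: eigenvector (1,2,-2).
For λ=-2: eigenvector (-2,-3,4).
For λ=-1: eigenvector (-1,-1,1).
General solution: K_1e^(t)(1,2,-2) + K_2e^(-2t)(-2,-3,4) + K_3e^(-t)(-1,-1,1).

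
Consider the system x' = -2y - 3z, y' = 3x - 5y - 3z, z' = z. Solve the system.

x(t) = c_1e^(-2t) + 2c_2e^(-3t) - c_3e^(t), y(t) = c_1e^(-2t) + 3c_2e^(-3t) - c_3e^(t), z(t) = c_3e^(t)

Coefficient matrix A = [[0, -2, -3], [3, -5, -3], [0, 0, 1]].
det(A - λI) = 0 gives eigenvalues λ = -2, -3, 1.
For λ=-2: eigenvector (1,1,0).
For λ=-3: eigenvector (2,3,0).
For λ=1: eigenvector (-1,-1,1).
General solution: c_1e^(-2t)(1,1,0) + c_2e^(-3t)(2,3,0) + c_3e^(t)(-1,-1,1).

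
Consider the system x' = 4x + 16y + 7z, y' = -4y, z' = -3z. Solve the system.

Coefficient matrix A = [[4, 16, 7], [0, -4, 0], [0, 0, -3]].
det(A - λI) = 0 gives eigenvalues λ = 4, -4, -3.
For λ=4: eigenvector (1,0,0).
For λ=-4: eigenvector (-2,1,0).
For λ=-3: eigenvector (-1,0,1).
General solution: c_1e^(4t)(1,0,0) + c_2e^(-4t)(-2,1,0) + c_3e^(-3t)(-1,0,1).

x(t) = c_1e^(4t) - 2c_2e^(-4t) - c_3e^(-3t), y(t) = c_2e^(-4t), z(t) = c_3e^(-3t)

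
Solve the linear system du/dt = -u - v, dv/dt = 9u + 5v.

Coefficient matrix A = [[-1, -1], [9, 5]].
Characteristic polynomial det(A - λI) = λ^2 - 4λ + 4 = 0.
Single eigenvalue λ = 2 with algebraic multiplicity 2.
Eigenvector v = (-1,3); generalized eigenvector w with (A-λI)w=v is (0,1).
General solution: e^(2t)[c_1·v + c_2·(t·v + w)].

u(t) = -c_1e^(2t) - c_2te^(2t), v(t) = 3c_1e^(2t) + 3c_2te^(2t) + c_2e^(2t)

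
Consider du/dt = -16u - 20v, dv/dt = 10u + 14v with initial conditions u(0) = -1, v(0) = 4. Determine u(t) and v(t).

u(t) = -7e^(4t) + 6e^(-6t), v(t) = 7e^(4t) - 3e^(-6t)

Coefficient matrix A = [[-16, -20], [10, 14]].
Characteristic polynomial det(A - λI) = λ^2 + 2λ - 24 = 0.
Eigenvalues λ = -6, 4.
For λ=-6: (A-λI) row 1 is [-10, -20], so an eigenvector is (-2, 1).
For λ=4: (A-λI) row 1 is [-20, -20], so an eigenvector is (-1, 1).
General solution: c_1e^(-6t)(-2,1) + c_2e^(4t)(-1,1).
Applying u(0)=-1, v(0)=4 gives c_1=-3, c_2=7.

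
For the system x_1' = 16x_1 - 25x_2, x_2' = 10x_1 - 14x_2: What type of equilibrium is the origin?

A = [[16,-25],[10,-14]]; det(A-λI) = λ^2 - 2λ + 26.
λ = 1 ± 5i: positive real part.

unstable spiral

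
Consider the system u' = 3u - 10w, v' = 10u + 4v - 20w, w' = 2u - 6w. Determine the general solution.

u(t) = 2c_1e^(-2t) + 5c_3e^(-t), v(t) = c_2e^(4t) - 2c_3e^(-t), w(t) = c_1e^(-2t) + 2c_3e^(-t)

Coefficient matrix A = [[3, 0, -10], [10, 4, -20], [2, 0, -6]].
det(A - λI) = 0 gives eigenvalues λ = -2, 4, -1.
For λ=-2: eigenvector (2,0,1).
For λ=4: eigenvector (0,1,0).
For λ=-1: eigenvector (5,-2,2).
General solution: c_1e^(-2t)(2,0,1) + c_2e^(4t)(0,1,0) + c_3e^(-t)(5,-2,2).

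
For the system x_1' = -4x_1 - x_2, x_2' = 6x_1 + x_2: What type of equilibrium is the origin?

A = [[-4,-1],[6,1]]; det(A-λI) = λ^2 + 3λ + 2.
λ = -1, -2: both negative.

stable node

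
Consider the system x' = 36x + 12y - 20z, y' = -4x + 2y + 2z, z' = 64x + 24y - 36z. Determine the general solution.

x(t) = C_1e^(4t) + 2C_2e^(2t) + C_3e^(-4t), y(t) = -C_1e^(4t) + C_2e^(2t), z(t) = C_1e^(4t) + 4C_2e^(2t) + 2C_3e^(-4t)

Coefficient matrix A = [[36, 12, -20], [-4, 2, 2], [64, 24, -36]].
det(A - λI) = 0 gives eigenvalues λ = 4, 2, -4.
For λ=4: eigenvector (1,-1,1).
For λ=2: eigenvector (2,1,4).
For λ=-4: eigenvector (1,0,2).
General solution: C_1e^(4t)(1,-1,1) + C_2e^(2t)(2,1,4) + C_3e^(-4t)(1,0,2).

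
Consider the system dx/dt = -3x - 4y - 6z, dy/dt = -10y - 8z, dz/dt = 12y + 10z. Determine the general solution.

x(t) = C_1e^(-3t) - 2C_2e^(2t) + 2C_3e^(-2t), y(t) = -2C_2e^(2t) + C_3e^(-2t), z(t) = 3C_2e^(2t) - C_3e^(-2t)

Coefficient matrix A = [[-3, -4, -6], [0, -10, -8], [0, 12, 10]].
det(A - λI) = 0 gives eigenvalues λ = -3, 2, -2.
For λ=-3: eigenvector (1,0,0).
For λ=2: eigenvector (-2,-2,3).
For λ=-2: eigenvector (2,1,-1).
General solution: C_1e^(-3t)(1,0,0) + C_2e^(2t)(-2,-2,3) + C_3e^(-2t)(2,1,-1).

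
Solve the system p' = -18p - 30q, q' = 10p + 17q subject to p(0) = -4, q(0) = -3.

Coefficient matrix A = [[-18, -30], [10, 17]].
Characteristic polynomial det(A - λI) = λ^2 + λ - 6 = 0.
Eigenvalues λ = 2, -3.
For λ=2: (A-λI) row 1 is [-20, -30], so an eigenvector is (-3, 2).
For λ=-3: (A-λI) row 1 is [-15, -30], so an eigenvector is (-2, 1).
General solution: c_1e^(2t)(-3,2) + c_2e^(-3t)(-2,1).
Applying p(0)=-4, q(0)=-3 gives c_1=-10, c_2=17.

p(t) = 30e^(2t) - 34e^(-3t), q(t) = -20e^(2t) + 17e^(-3t)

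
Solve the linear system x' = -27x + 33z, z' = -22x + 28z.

Coefficient matrix A = [[-27, 33], [-22, 28]].
Characteristic polynomial det(A - λI) = λ^2 - λ - 30 = 0.
Eigenvalues λ = 6, -5.
For λ=6: (A-λI) row 1 is [-33, 33], so an eigenvector is (-1, -1).
For λ=-5: (A-λI) row 1 is [-22, 33], so an eigenvector is (-3, -2).
General solution: C_1e^(6t)(-1,-1) + C_2e^(-5t)(-3,-2).

x(t) = -C_1e^(6t) - 3C_2e^(-5t), z(t) = -C_1e^(6t) - 2C_2e^(-5t)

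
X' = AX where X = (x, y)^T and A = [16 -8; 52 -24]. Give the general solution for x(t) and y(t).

x(t) = C_1e^(-4t)sin(4t) + C_1e^(-4t)cos(4t) + C_2e^(-4t)sin(4t) - C_2e^(-4t)cos(4t), y(t) = 3C_1e^(-4t)sin(4t) + 2C_1e^(-4t)cos(4t) + 2C_2e^(-4t)sin(4t) - 3C_2e^(-4t)cos(4t)

Coefficient matrix A = [[16, -8], [52, -24]].
Characteristic polynomial det(A - λI) = λ^2 + 8λ + 32 = 0.
Eigenvalues λ = -4 ± 4i (complex conjugate pair).
For λ=-4+4i: an eigenvector is (1,2) - i(1,3) = (1 - i, 2 - 3i).
A real fundamental pair from Re and Im of e^((-4+4i)t)v: X_1 = e^(-4t)(cos(4t)·(1,2) + sin(4t)·(1,3)), X_2 = e^(-4t)(sin(4t)·(1,2) - cos(4t)·(1,3)).
General solution: C_1X_1 + C_2X_2.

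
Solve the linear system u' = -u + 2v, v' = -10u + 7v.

u(t) = c_1e^(3t)sin(2t) - c_2e^(3t)cos(2t), v(t) = 2c_1e^(3t)sin(2t) + c_1e^(3t)cos(2t) + c_2e^(3t)sin(2t) - 2c_2e^(3t)cos(2t)

Coefficient matrix A = [[-1, 2], [-10, 7]].
Characteristic polynomial det(A - λI) = λ^2 - 6λ + 13 = 0.
Eigenvalues λ = 3 ± 2i (complex conjugate pair).
For λ=3+2i: an eigenvector is (0,1) - i(1,2) = (0 - i, 1 - 2i).
A real fundamental pair from Re and Im of e^((3+2i)t)v: X_1 = e^(3t)(cos(2t)·(0,1) + sin(2t)·(1,2)), X_2 = e^(3t)(sin(2t)·(0,1) - cos(2t)·(1,2)).
General solution: c_1X_1 + c_2X_2.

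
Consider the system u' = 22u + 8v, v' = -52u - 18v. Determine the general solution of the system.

Coefficient matrix A = [[22, 8], [-52, -18]].
Characteristic polynomial det(A - λI) = λ^2 - 4λ + 20 = 0.
Eigenvalues λ = 2 ± 4i (complex conjugate pair).
For λ=2+4i: an eigenvector is (1,-3) - i(-1,2) = (1 + i, -3 - 2i).
A real fundamental pair from Re and Im of e^((2+4i)t)v: X_1 = e^(2t)(cos(4t)·(1,-3) + sin(4t)·(-1,2)), X_2 = e^(2t)(sin(4t)·(1,-3) - cos(4t)·(-1,2)).
General solution: K_1X_1 + K_2X_2.

u(t) = -K_1e^(2t)sin(4t) + K_1e^(2t)cos(4t) + K_2e^(2t)sin(4t) + K_2e^(2t)cos(4t), v(t) = 2K_1e^(2t)sin(4t) - 3K_1e^(2t)cos(4t) - 3K_2e^(2t)sin(4t) - 2K_2e^(2t)cos(4t)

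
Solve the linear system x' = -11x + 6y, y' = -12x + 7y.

x(t) = -C_1e^(t) - C_2e^(-5t), y(t) = -2C_1e^(t) - C_2e^(-5t)

Coefficient matrix A = [[-11, 6], [-12, 7]].
Characteristic polynomial det(A - λI) = λ^2 + 4λ - 5 = 0.
Eigenvalues λ = 1, -5.
For λ=1: (A-λI) row 1 is [-12, 6], so an eigenvector is (-1, -2).
For λ=-5: (A-λI) row 1 is [-6, 6], so an eigenvector is (-1, -1).
General solution: C_1e^(t)(-1,-2) + C_2e^(-5t)(-1,-1).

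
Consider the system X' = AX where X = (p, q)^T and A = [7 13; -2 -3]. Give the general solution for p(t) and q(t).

Coefficient matrix A = [[7, 13], [-2, -3]].
Characteristic polynomial det(A - λI) = λ^2 - 4λ + 5 = 0.
Eigenvalues λ = 2 ± i (complex conjugate pair).
For λ=2+i: an eigenvector is (-3,1) - i(-2,1) = (-3 + 2i, 1 - i).
A real fundamental pair from Re and Im of e^((2+i)t)v: X_1 = e^(2t)(cos(t)·(-3,1) + sin(t)·(-2,1)), X_2 = e^(2t)(sin(t)·(-3,1) - cos(t)·(-2,1)).
General solution: C_1X_1 + C_2X_2.

p(t) = -2C_1e^(2t)sin(t) - 3C_1e^(2t)cos(t) - 3C_2e^(2t)sin(t) + 2C_2e^(2t)cos(t), q(t) = C_1e^(2t)sin(t) + C_1e^(2t)cos(t) + C_2e^(2t)sin(t) - C_2e^(2t)cos(t)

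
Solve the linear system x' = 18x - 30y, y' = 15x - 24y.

x(t) = C_1e^(-3t)sin(3t) + 3C_1e^(-3t)cos(3t) + 3C_2e^(-3t)sin(3t) - C_2e^(-3t)cos(3t), y(t) = C_1e^(-3t)sin(3t) + 2C_1e^(-3t)cos(3t) + 2C_2e^(-3t)sin(3t) - C_2e^(-3t)cos(3t)

Coefficient matrix A = [[18, -30], [15, -24]].
Characteristic polynomial det(A - λI) = λ^2 + 6λ + 18 = 0.
Eigenvalues λ = -3 ± 3i (complex conjugate pair).
For λ=-3+3i: an eigenvector is (3,2) - i(1,1) = (3 - i, 2 - i).
A real fundamental pair from Re and Im of e^((-3+3i)t)v: X_1 = e^(-3t)(cos(3t)·(3,2) + sin(3t)·(1,1)), X_2 = e^(-3t)(sin(3t)·(3,2) - cos(3t)·(1,1)).
General solution: C_1X_1 + C_2X_2.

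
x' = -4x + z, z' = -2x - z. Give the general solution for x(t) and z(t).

x(t) = -c_1e^(-2t) + c_2e^(-3t), z(t) = -2c_1e^(-2t) + c_2e^(-3t)

Coefficient matrix A = [[-4, 1], [-2, -1]].
Characteristic polynomial det(A - λI) = λ^2 + 5λ + 6 = 0.
Eigenvalues λ = -2, -3.
For λ=-2: (A-λI) row 1 is [-2, 1], so an eigenvector is (-1, -2).
For λ=-3: (A-λI) row 1 is [-1, 1], so an eigenvector is (1, 1).
General solution: c_1e^(-2t)(-1,-2) + c_2e^(-3t)(1,1).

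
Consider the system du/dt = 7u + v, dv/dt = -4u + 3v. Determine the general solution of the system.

Coefficient matrix A = [[7, 1], [-4, 3]].
Characteristic polynomial det(A - λI) = λ^2 - 10λ + 25 = 0.
Single eigenvalue λ = 5 with algebraic multiplicity 2.
Eigenvector v = (-1,2); generalized eigenvector w with (A-λI)w=v is (-2,3).
General solution: e^(5t)[c_1·v + c_2·(t·v + w)].

u(t) = -c_1e^(5t) - c_2te^(5t) - 2c_2e^(5t), v(t) = 2c_1e^(5t) + 2c_2te^(5t) + 3c_2e^(5t)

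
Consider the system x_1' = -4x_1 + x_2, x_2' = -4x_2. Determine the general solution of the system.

Coefficient matrix A = [[-4, 1], [0, -4]].
Characteristic polynomial det(A - λI) = λ^2 + 8λ + 16 = 0.
Single eigenvalue λ = -4 with algebraic multiplicity 2.
Eigenvector v = (1,0); generalized eigenvector w with (A-λI)w=v is (-1,1).
General solution: e^(-4t)[C_1·v + C_2·(t·v + w)].

x_1(t) = C_1e^(-4t) + C_2te^(-4t) - C_2e^(-4t), x_2(t) = C_2e^(-4t)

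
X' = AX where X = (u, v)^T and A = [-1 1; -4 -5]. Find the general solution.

u(t) = -c_1e^(-3t) - c_2te^(-3t) - 2c_2e^(-3t), v(t) = 2c_1e^(-3t) + 2c_2te^(-3t) + 3c_2e^(-3t)

Coefficient matrix A = [[-1, 1], [-4, -5]].
Characteristic polynomial det(A - λI) = λ^2 + 6λ + 9 = 0.
Single eigenvalue λ = -3 with algebraic multiplicity 2.
Eigenvector v = (-1,2); generalized eigenvector w with (A-λI)w=v is (-2,3).
General solution: e^(-3t)[c_1·v + c_2·(t·v + w)].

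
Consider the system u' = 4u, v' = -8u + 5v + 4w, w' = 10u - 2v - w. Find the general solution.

Coefficient matrix A = [[4, 0, 0], [-8, 5, 4], [10, -2, -1]].
det(A - λI) = 0 gives eigenvalues λ = 4, 1, 3.
For λ=4: eigenvector (1,0,2).
For λ=1: eigenvector (0,-1,1).
For λ=3: eigenvector (0,-2,1).
General solution: K_1e^(4t)(1,0,2) + K_2e^(t)(0,-1,1) + K_3e^(3t)(0,-2,1).

u(t) = K_1e^(4t), v(t) = -K_2e^(t) - 2K_3e^(3t), w(t) = 2K_1e^(4t) + K_2e^(t) + K_3e^(3t)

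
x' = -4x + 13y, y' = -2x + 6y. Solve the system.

x(t) = -2K_1e^(t)sin(t) + 3K_1e^(t)cos(t) + 3K_2e^(t)sin(t) + 2K_2e^(t)cos(t), y(t) = -K_1e^(t)sin(t) + K_1e^(t)cos(t) + K_2e^(t)sin(t) + K_2e^(t)cos(t)

Coefficient matrix A = [[-4, 13], [-2, 6]].
Characteristic polynomial det(A - λI) = λ^2 - 2λ + 2 = 0.
Eigenvalues λ = 1 ± i (complex conjugate pair).
For λ=1+i: an eigenvector is (3,1) - i(-2,-1) = (3 + 2i, 1 + i).
A real fundamental pair from Re and Im of e^((1+i)t)v: X_1 = e^(t)(cos(t)·(3,1) + sin(t)·(-2,-1)), X_2 = e^(t)(sin(t)·(3,1) - cos(t)·(-2,-1)).
General solution: K_1X_1 + K_2X_2.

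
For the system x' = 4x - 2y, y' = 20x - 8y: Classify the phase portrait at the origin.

stable spiral

A = [[4,-2],[20,-8]]; det(A-λI) = λ^2 + 4λ + 8.
λ = -2 ± 2i: negative real part.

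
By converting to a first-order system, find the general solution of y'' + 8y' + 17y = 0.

Let x_1 = y, x_2 = y'. Then x_1' = x_2 and x_2' = -17x_1 - 8x_2.
A = [[0,1],[-17,-8]]; det(A-λI) = λ^2 + 8λ + 17.
Eigenvalues λ = -4 ± i.

y(t) = c_1e^(-4t)cos(t) + c_2e^(-4t)sin(t)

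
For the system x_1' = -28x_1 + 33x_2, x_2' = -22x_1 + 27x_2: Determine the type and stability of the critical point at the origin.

saddle

A = [[-28,33],[-22,27]]; det(A-λI) = λ^2 + λ - 30.
λ = -6, 5: opposite signs.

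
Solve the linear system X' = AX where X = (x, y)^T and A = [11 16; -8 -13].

Coefficient matrix A = [[11, 16], [-8, -13]].
Characteristic polynomial det(A - λI) = λ^2 + 2λ - 15 = 0.
Eigenvalues λ = 3, -5.
For λ=3: (A-λI) row 1 is [8, 16], so an eigenvector is (-2, 1).
For λ=-5: (A-λI) row 1 is [16, 16], so an eigenvector is (1, -1).
General solution: c_1e^(3t)(-2,1) + c_2e^(-5t)(1,-1).

x(t) = -2c_1e^(3t) + c_2e^(-5t), y(t) = c_1e^(3t) - c_2e^(-5t)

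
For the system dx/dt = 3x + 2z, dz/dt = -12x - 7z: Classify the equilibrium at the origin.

A = [[3,2],[-12,-7]]; det(A-λI) = λ^2 + 4λ + 3.
λ = -3, -1: both negative.

stable node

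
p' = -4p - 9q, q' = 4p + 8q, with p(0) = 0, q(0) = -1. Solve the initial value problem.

p(t) = 9te^(2t), q(t) = -6te^(2t) - e^(2t)

Coefficient matrix A = [[-4, -9], [4, 8]].
Characteristic polynomial det(A - λI) = λ^2 - 4λ + 4 = 0.
Single eigenvalue λ = 2 with algebraic multiplicity 2.
Eigenvector v = (-3,2); generalized eigenvector w with (A-λI)w=v is (2,-1).
General solution: e^(2t)[c_1·v + c_2·(t·v + w)].
Applying p(0)=0, q(0)=-1 gives c_1=-2, c_2=-3.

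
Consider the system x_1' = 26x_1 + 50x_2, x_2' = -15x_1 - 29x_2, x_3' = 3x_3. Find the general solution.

Coefficient matrix A = [[26, 50, 0], [-15, -29, 0], [0, 0, 3]].
det(A - λI) = 0 gives eigenvalues λ = 1, -4, 3.
For λ=1: eigenvector (2,-1,0).
For λ=-4: eigenvector (-5,3,0).
For λ=3: eigenvector (0,0,1).
General solution: c_1e^(t)(2,-1,0) + c_2e^(-4t)(-5,3,0) + c_3e^(3t)(0,0,1).

x_1(t) = 2c_1e^(t) - 5c_2e^(-4t), x_2(t) = -c_1e^(t) + 3c_2e^(-4t), x_3(t) = c_3e^(3t)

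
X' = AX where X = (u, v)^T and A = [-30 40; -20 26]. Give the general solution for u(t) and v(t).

u(t) = K_1e^(-2t)sin(4t) - 3K_1e^(-2t)cos(4t) - 3K_2e^(-2t)sin(4t) - K_2e^(-2t)cos(4t), v(t) = K_1e^(-2t)sin(4t) - 2K_1e^(-2t)cos(4t) - 2K_2e^(-2t)sin(4t) - K_2e^(-2t)cos(4t)

Coefficient matrix A = [[-30, 40], [-20, 26]].
Characteristic polynomial det(A - λI) = λ^2 + 4λ + 20 = 0.
Eigenvalues λ = -2 ± 4i (complex conjugate pair).
For λ=-2+4i: an eigenvector is (-3,-2) - i(1,1) = (-3 - i, -2 - i).
A real fundamental pair from Re and Im of e^((-2+4i)t)v: X_1 = e^(-2t)(cos(4t)·(-3,-2) + sin(4t)·(1,1)), X_2 = e^(-2t)(sin(4t)·(-3,-2) - cos(4t)·(1,1)).
General solution: K_1X_1 + K_2X_2.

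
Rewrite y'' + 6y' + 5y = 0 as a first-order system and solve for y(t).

Let x_1 = y, x_2 = y'. Then x_1' = x_2 and x_2' = -5x_1 - 6x_2.
A = [[0,1],[-5,-6]]; det(A-λI) = λ^2 + 6λ + 5.
Eigenvalues λ = -5, -1 with eigenvectors (1,-5), (1,-1).

y(t) = c_1e^(-5t) + c_2e^(-t)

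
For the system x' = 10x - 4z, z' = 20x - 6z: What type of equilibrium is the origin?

A = [[10,-4],[20,-6]]; det(A-λI) = λ^2 - 4λ + 20.
λ = 2 ± 4i: positive real part.

unstable spiral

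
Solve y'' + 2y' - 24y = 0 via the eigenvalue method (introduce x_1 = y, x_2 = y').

Let x_1 = y, x_2 = y'. Then x_1' = x_2 and x_2' = 24x_1 - 2x_2.
A = [[0,1],[24,-2]]; det(A-λI) = λ^2 + 2λ - 24.
Eigenvalues λ = -6, 4 with eigenvectors (1,-6), (1,4).

y(t) = C_1e^(-6t) + C_2e^(4t)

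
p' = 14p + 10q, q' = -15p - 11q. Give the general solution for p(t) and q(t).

Coefficient matrix A = [[14, 10], [-15, -11]].
Characteristic polynomial det(A - λI) = λ^2 - 3λ - 4 = 0.
Eigenvalues λ = -1, 4.
For λ=-1: (A-λI) row 1 is [15, 10], so an eigenvector is (-2, 3).
For λ=4: (A-λI) row 1 is [10, 10], so an eigenvector is (1, -1).
General solution: K_1e^(-t)(-2,3) + K_2e^(4t)(1,-1).

p(t) = -2K_1e^(-t) + K_2e^(4t), q(t) = 3K_1e^(-t) - K_2e^(4t)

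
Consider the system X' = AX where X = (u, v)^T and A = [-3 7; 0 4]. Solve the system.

Coefficient matrix A = [[-3, 7], [0, 4]].
Characteristic polynomial det(A - λI) = λ^2 - λ - 12 = 0.
Eigenvalues λ = -3, 4.
For λ=-3: (A-λI) row 1 is [0, 7], so an eigenvector is (1, 0).
For λ=4: (A-λI) row 1 is [-7, 7], so an eigenvector is (-1, -1).
General solution: C_1e^(-3t)(1,0) + C_2e^(4t)(-1,-1).

u(t) = C_1e^(-3t) - C_2e^(4t), v(t) = -C_2e^(4t)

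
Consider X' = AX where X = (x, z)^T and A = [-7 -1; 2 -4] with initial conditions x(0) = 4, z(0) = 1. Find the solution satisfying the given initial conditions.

Coefficient matrix A = [[-7, -1], [2, -4]].
Characteristic polynomial det(A - λI) = λ^2 + 11λ + 30 = 0.
Eigenvalues λ = -5, -6.
For λ=-5: (A-λI) row 1 is [-2, -1], so an eigenvector is (1, -2).
For λ=-6: (A-λI) row 1 is [-1, -1], so an eigenvector is (1, -1).
General solution: c_1e^(-5t)(1,-2) + c_2e^(-6t)(1,-1).
Applying x(0)=4, z(0)=1 gives c_1=-5, c_2=9.

x(t) = -5e^(-5t) + 9e^(-6t), z(t) = 10e^(-5t) - 9e^(-6t)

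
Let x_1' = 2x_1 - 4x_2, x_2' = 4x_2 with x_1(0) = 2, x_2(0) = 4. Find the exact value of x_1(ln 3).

-558

A = [[2,-4],[0,4]]; eigenvalues λ = 2, 4.
Eigenvectors: (1,0) for λ=2, (-2,1) for λ=4.
From the initial condition, c_1 = 10, c_2 = 4.
x_1(ln 3) = (10)(3^2)(1) + (4)(3^4)(-2) = -558.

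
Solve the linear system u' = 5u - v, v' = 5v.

Coefficient matrix A = [[5, -1], [0, 5]].
Characteristic polynomial det(A - λI) = λ^2 - 10λ + 25 = 0.
Single eigenvalue λ = 5 with algebraic multiplicity 2.
Eigenvector v = (1,0); generalized eigenvector w with (A-λI)w=v is (-2,-1).
General solution: e^(5t)[K_1·v + K_2·(t·v + w)].

u(t) = K_1e^(5t) + K_2te^(5t) - 2K_2e^(5t), v(t) = -K_2e^(5t)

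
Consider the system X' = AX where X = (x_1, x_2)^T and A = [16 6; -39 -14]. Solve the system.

x_1(t) = K_1e^(t)sin(3t) + K_1e^(t)cos(3t) + K_2e^(t)sin(3t) - K_2e^(t)cos(3t), x_2(t) = -3K_1e^(t)sin(3t) - 2K_1e^(t)cos(3t) - 2K_2e^(t)sin(3t) + 3K_2e^(t)cos(3t)

Coefficient matrix A = [[16, 6], [-39, -14]].
Characteristic polynomial det(A - λI) = λ^2 - 2λ + 10 = 0.
Eigenvalues λ = 1 ± 3i (complex conjugate pair).
For λ=1+3i: an eigenvector is (1,-2) - i(1,-3) = (1 - i, -2 + 3i).
A real fundamental pair from Re and Im of e^((1+3i)t)v: X_1 = e^(t)(cos(3t)·(1,-2) + sin(3t)·(1,-3)), X_2 = e^(t)(sin(3t)·(1,-2) - cos(3t)·(1,-3)).
General solution: K_1X_1 + K_2X_2.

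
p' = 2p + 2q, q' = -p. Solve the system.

p(t) = -C_1e^(t)sin(t) + C_1e^(t)cos(t) + C_2e^(t)sin(t) + C_2e^(t)cos(t), q(t) = -C_1e^(t)cos(t) - C_2e^(t)sin(t)

Coefficient matrix A = [[2, 2], [-1, 0]].
Characteristic polynomial det(A - λI) = λ^2 - 2λ + 2 = 0.
Eigenvalues λ = 1 ± i (complex conjugate pair).
For λ=1+i: an eigenvector is (1,-1) - i(-1,0) = (1 + i, -1).
A real fundamental pair from Re and Im of e^((1+i)t)v: X_1 = e^(t)(cos(t)·(1,-1) + sin(t)·(-1,0)), X_2 = e^(t)(sin(t)·(1,-1) - cos(t)·(-1,0)).
General solution: C_1X_1 + C_2X_2.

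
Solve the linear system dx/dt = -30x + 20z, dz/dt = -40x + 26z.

Coefficient matrix A = [[-30, 20], [-40, 26]].
Characteristic polynomial det(A - λI) = λ^2 + 4λ + 20 = 0.
Eigenvalues λ = -2 ± 4i (complex conjugate pair).
For λ=-2+4i: an eigenvector is (1,1) - i(-2,-3) = (1 + 2i, 1 + 3i).
A real fundamental pair from Re and Im of e^((-2+4i)t)v: X_1 = e^(-2t)(cos(4t)·(1,1) + sin(4t)·(-2,-3)), X_2 = e^(-2t)(sin(4t)·(1,1) - cos(4t)·(-2,-3)).
General solution: K_1X_1 + K_2X_2.

x(t) = -2K_1e^(-2t)sin(4t) + K_1e^(-2t)cos(4t) + K_2e^(-2t)sin(4t) + 2K_2e^(-2t)cos(4t), z(t) = -3K_1e^(-2t)sin(4t) + K_1e^(-2t)cos(4t) + K_2e^(-2t)sin(4t) + 3K_2e^(-2t)cos(4t)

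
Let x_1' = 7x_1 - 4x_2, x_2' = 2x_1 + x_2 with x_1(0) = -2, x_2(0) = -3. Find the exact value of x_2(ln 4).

A = [[7,-4],[2,1]]; eigenvalues λ = 5, 3.
Eigenvectors: (2,1) for λ=5, (-1,-1) for λ=3.
From the initial condition, c_1 = 1, c_2 = 4.
x_2(ln 4) = (1)(4^5)(1) + (4)(4^3)(-1) = 768.

768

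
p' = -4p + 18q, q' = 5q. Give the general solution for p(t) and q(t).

p(t) = C_1e^(-4t) + 2C_2e^(5t), q(t) = C_2e^(5t)

Coefficient matrix A = [[-4, 18], [0, 5]].
Characteristic polynomial det(A - λI) = λ^2 - λ - 20 = 0.
Eigenvalues λ = -4, 5.
For λ=-4: (A-λI) row 1 is [0, 18], so an eigenvector is (1, 0).
For λ=5: (A-λI) row 1 is [-9, 18], so an eigenvector is (2, 1).
General solution: C_1e^(-4t)(1,0) + C_2e^(5t)(2,1).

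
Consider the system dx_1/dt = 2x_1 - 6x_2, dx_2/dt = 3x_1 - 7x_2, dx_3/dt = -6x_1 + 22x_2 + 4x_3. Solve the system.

Coefficient matrix A = [[2, -6, 0], [3, -7, 0], [-6, 22, 4]].
det(A - λI) = 0 gives eigenvalues λ = -4, -1, 4.
For λ=-4: eigenvector (-1,-1,2).
For λ=-1: eigenvector (2,1,-2).
For λ=4: eigenvector (0,0,1).
General solution: K_1e^(-4t)(-1,-1,2) + K_2e^(-t)(2,1,-2) + K_3e^(4t)(0,0,1).

x_1(t) = -K_1e^(-4t) + 2K_2e^(-t), x_2(t) = -K_1e^(-4t) + K_2e^(-t), x_3(t) = 2K_1e^(-4t) - 2K_2e^(-t) + K_3e^(4t)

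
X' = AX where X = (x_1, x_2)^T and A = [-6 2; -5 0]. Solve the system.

x_1(t) = K_1e^(-3t)sin(t) + K_1e^(-3t)cos(t) + K_2e^(-3t)sin(t) - K_2e^(-3t)cos(t), x_2(t) = K_1e^(-3t)sin(t) + 2K_1e^(-3t)cos(t) + 2K_2e^(-3t)sin(t) - K_2e^(-3t)cos(t)

Coefficient matrix A = [[-6, 2], [-5, 0]].
Characteristic polynomial det(A - λI) = λ^2 + 6λ + 10 = 0.
Eigenvalues λ = -3 ± i (complex conjugate pair).
For λ=-3+i: an eigenvector is (1,2) - i(1,1) = (1 - i, 2 - i).
A real fundamental pair from Re and Im of e^((-3+i)t)v: X_1 = e^(-3t)(cos(t)·(1,2) + sin(t)·(1,1)), X_2 = e^(-3t)(sin(t)·(1,2) - cos(t)·(1,1)).
General solution: K_1X_1 + K_2X_2.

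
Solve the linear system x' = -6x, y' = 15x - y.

x(t) = C_1e^(-6t), y(t) = -3C_1e^(-6t) - C_2e^(-t)

Coefficient matrix A = [[-6, 0], [15, -1]].
Characteristic polynomial det(A - λI) = λ^2 + 7λ + 6 = 0.
Eigenvalues λ = -6, -1.
For λ=-6: (A-λI) row 2 is [15, 5], so an eigenvector is (1, -3).
For λ=-1: (A-λI) row 1 is [-5, 0], so an eigenvector is (0, -1).
General solution: C_1e^(-6t)(1,-3) + C_2e^(-t)(0,-1).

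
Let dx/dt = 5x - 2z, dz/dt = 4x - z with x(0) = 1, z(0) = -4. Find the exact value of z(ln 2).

28

A = [[5,-2],[4,-1]]; eigenvalues λ = 1, 3.
Eigenvectors: (1,2) for λ=1, (1,1) for λ=3.
From the initial condition, c_1 = -5, c_2 = 6.
z(ln 2) = (-5)(2^1)(2) + (6)(2^3)(1) = 28.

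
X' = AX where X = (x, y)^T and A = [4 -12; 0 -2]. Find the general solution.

Coefficient matrix A = [[4, -12], [0, -2]].
Characteristic polynomial det(A - λI) = λ^2 - 2λ - 8 = 0.
Eigenvalues λ = 4, -2.
For λ=4: (A-λI) row 1 is [0, -12], so an eigenvector is (-1, 0).
For λ=-2: (A-λI) row 1 is [6, -12], so an eigenvector is (2, 1).
General solution: K_1e^(4t)(-1,0) + K_2e^(-2t)(2,1).

x(t) = -K_1e^(4t) + 2K_2e^(-2t), y(t) = K_2e^(-2t)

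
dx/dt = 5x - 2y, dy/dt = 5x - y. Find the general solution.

x(t) = -C_1e^(2t)sin(t) + C_1e^(2t)cos(t) + C_2e^(2t)sin(t) + C_2e^(2t)cos(t), y(t) = -C_1e^(2t)sin(t) + 2C_1e^(2t)cos(t) + 2C_2e^(2t)sin(t) + C_2e^(2t)cos(t)

Coefficient matrix A = [[5, -2], [5, -1]].
Characteristic polynomial det(A - λI) = λ^2 - 4λ + 5 = 0.
Eigenvalues λ = 2 ± i (complex conjugate pair).
For λ=2+i: an eigenvector is (1,2) - i(-1,-1) = (1 + i, 2 + i).
A real fundamental pair from Re and Im of e^((2+i)t)v: X_1 = e^(2t)(cos(t)·(1,2) + sin(t)·(-1,-1)), X_2 = e^(2t)(sin(t)·(1,2) - cos(t)·(-1,-1)).
General solution: C_1X_1 + C_2X_2.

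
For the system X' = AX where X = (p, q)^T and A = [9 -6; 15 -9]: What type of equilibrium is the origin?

center

A = [[9,-6],[15,-9]]; det(A-λI) = λ^2 + 9.
λ = 0 ± 3i: zero real part.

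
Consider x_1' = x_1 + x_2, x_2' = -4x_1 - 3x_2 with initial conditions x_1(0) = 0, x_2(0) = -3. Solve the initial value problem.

x_1(t) = -3te^(-t), x_2(t) = 6te^(-t) - 3e^(-t)

Coefficient matrix A = [[1, 1], [-4, -3]].
Characteristic polynomial det(A - λI) = λ^2 + 2λ + 1 = 0.
Single eigenvalue λ = -1 with algebraic multiplicity 2.
Eigenvector v = (-1,2); generalized eigenvector w with (A-λI)w=v is (1,-3).
General solution: e^(-t)[C_1·v + C_2·(t·v + w)].
Applying x_1(0)=0, x_2(0)=-3 gives C_1=3, C_2=3.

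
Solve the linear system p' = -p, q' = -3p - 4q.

p(t) = K_1e^(-t), q(t) = -K_1e^(-t) - K_2e^(-4t)

Coefficient matrix A = [[-1, 0], [-3, -4]].
Characteristic polynomial det(A - λI) = λ^2 + 5λ + 4 = 0.
Eigenvalues λ = -1, -4.
For λ=-1: (A-λI) row 2 is [-3, -3], so an eigenvector is (1, -1).
For λ=-4: (A-λI) row 1 is [3, 0], so an eigenvector is (0, -1).
General solution: K_1e^(-t)(1,-1) + K_2e^(-4t)(0,-1).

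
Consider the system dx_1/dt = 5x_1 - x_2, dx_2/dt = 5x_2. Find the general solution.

x_1(t) = -K_1e^(5t) - K_2te^(5t) + 3K_2e^(5t), x_2(t) = K_2e^(5t)

Coefficient matrix A = [[5, -1], [0, 5]].
Characteristic polynomial det(A - λI) = λ^2 - 10λ + 25 = 0.
Single eigenvalue λ = 5 with algebraic multiplicity 2.
Eigenvector v = (-1,0); generalized eigenvector w with (A-λI)w=v is (3,1).
General solution: e^(5t)[K_1·v + K_2·(t·v + w)].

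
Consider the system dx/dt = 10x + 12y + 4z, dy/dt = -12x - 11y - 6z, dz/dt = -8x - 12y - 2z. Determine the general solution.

x(t) = -4c_1e^(-3t) + 3c_2e^(-2t) - c_3e^(2t), y(t) = 3c_1e^(-3t) - 2c_2e^(-2t), z(t) = 4c_1e^(-3t) - 3c_2e^(-2t) + 2c_3e^(2t)

Coefficient matrix A = [[10, 12, 4], [-12, -11, -6], [-8, -12, -2]].
det(A - λI) = 0 gives eigenvalues λ = -3, -2, 2.
For λ=-3: eigenvector (-4,3,4).
For λ=-2: eigenvector (3,-2,-3).
For λ=2: eigenvector (-1,0,2).
General solution: c_1e^(-3t)(-4,3,4) + c_2e^(-2t)(3,-2,-3) + c_3e^(2t)(-1,0,2).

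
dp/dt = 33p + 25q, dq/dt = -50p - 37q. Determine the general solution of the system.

p(t) = 2K_1e^(-2t)sin(5t) + K_1e^(-2t)cos(5t) + K_2e^(-2t)sin(5t) - 2K_2e^(-2t)cos(5t), q(t) = -3K_1e^(-2t)sin(5t) - K_1e^(-2t)cos(5t) - K_2e^(-2t)sin(5t) + 3K_2e^(-2t)cos(5t)

Coefficient matrix A = [[33, 25], [-50, -37]].
Characteristic polynomial det(A - λI) = λ^2 + 4λ + 29 = 0.
Eigenvalues λ = -2 ± 5i (complex conjugate pair).
For λ=-2+5i: an eigenvector is (1,-1) - i(2,-3) = (1 - 2i, -1 + 3i).
A real fundamental pair from Re and Im of e^((-2+5i)t)v: X_1 = e^(-2t)(cos(5t)·(1,-1) + sin(5t)·(2,-3)), X_2 = e^(-2t)(sin(5t)·(1,-1) - cos(5t)·(2,-3)).
General solution: K_1X_1 + K_2X_2.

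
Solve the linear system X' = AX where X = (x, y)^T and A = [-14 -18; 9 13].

x(t) = 2c_1e^(-5t) + c_2e^(4t), y(t) = -c_1e^(-5t) - c_2e^(4t)

Coefficient matrix A = [[-14, -18], [9, 13]].
Characteristic polynomial det(A - λI) = λ^2 + λ - 20 = 0.
Eigenvalues λ = -5, 4.
For λ=-5: (A-λI) row 1 is [-9, -18], so an eigenvector is (2, -1).
For λ=4: (A-λI) row 1 is [-18, -18], so an eigenvector is (1, -1).
General solution: c_1e^(-5t)(2,-1) + c_2e^(4t)(1,-1).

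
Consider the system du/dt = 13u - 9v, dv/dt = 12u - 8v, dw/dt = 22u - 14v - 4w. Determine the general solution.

u(t) = c_2e^(4t) - 3c_3e^(t), v(t) = c_2e^(4t) - 4c_3e^(t), w(t) = c_1e^(-4t) + c_2e^(4t) - 2c_3e^(t)

Coefficient matrix A = [[13, -9, 0], [12, -8, 0], [22, -14, -4]].
det(A - λI) = 0 gives eigenvalues λ = -4, 4, 1.
For λ=-4: eigenvector (0,0,1).
For λ=4: eigenvector (1,1,1).
For λ=1: eigenvector (-3,-4,-2).
General solution: c_1e^(-4t)(0,0,1) + c_2e^(4t)(1,1,1) + c_3e^(t)(-3,-4,-2).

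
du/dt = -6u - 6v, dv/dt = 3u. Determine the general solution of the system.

u(t) = -K_1e^(-3t)sin(3t) + K_1e^(-3t)cos(3t) + K_2e^(-3t)sin(3t) + K_2e^(-3t)cos(3t), v(t) = K_1e^(-3t)sin(3t) - K_2e^(-3t)cos(3t)

Coefficient matrix A = [[-6, -6], [3, 0]].
Characteristic polynomial det(A - λI) = λ^2 + 6λ + 18 = 0.
Eigenvalues λ = -3 ± 3i (complex conjugate pair).
For λ=-3+3i: an eigenvector is (1,0) - i(-1,1) = (1 + i, 0 - i).
A real fundamental pair from Re and Im of e^((-3+3i)t)v: X_1 = e^(-3t)(cos(3t)·(1,0) + sin(3t)·(-1,1)), X_2 = e^(-3t)(sin(3t)·(1,0) - cos(3t)·(-1,1)).
General solution: K_1X_1 + K_2X_2.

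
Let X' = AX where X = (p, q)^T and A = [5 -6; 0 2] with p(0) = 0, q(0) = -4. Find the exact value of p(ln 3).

A = [[5,-6],[0,2]]; eigenvalues λ = 2, 5.
Eigenvectors: (-2,-1) for λ=2, (1,0) for λ=5.
From the initial condition, c_1 = 4, c_2 = 8.
p(ln 3) = (4)(3^2)(-2) + (8)(3^5)(1) = 1872.

1872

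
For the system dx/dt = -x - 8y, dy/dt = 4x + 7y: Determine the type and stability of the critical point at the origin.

A = [[-1,-8],[4,7]]; det(A-λI) = λ^2 - 6λ + 25.
λ = 3 ± 4i: positive real part.

unstable spiral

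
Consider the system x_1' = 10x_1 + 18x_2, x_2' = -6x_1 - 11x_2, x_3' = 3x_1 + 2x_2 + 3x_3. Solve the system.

x_1(t) = -3K_1e^(-2t) - 2K_2e^(t), x_2(t) = 2K_1e^(-2t) + K_2e^(t), x_3(t) = K_1e^(-2t) + 2K_2e^(t) + K_3e^(3t)

Coefficient matrix A = [[10, 18, 0], [-6, -11, 0], [3, 2, 3]].
det(A - λI) = 0 gives eigenvalues λ = -2, 1, 3.
For λ=-2: eigenvector (-3,2,1).
For λ=1: eigenvector (-2,1,2).
For λ=3: eigenvector (0,0,1).
General solution: K_1e^(-2t)(-3,2,1) + K_2e^(t)(-2,1,2) + K_3e^(3t)(0,0,1).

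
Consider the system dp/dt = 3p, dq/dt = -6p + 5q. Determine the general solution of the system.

p(t) = -c_2e^(3t), q(t) = -c_1e^(5t) - 3c_2e^(3t)

Coefficient matrix A = [[3, 0], [-6, 5]].
Characteristic polynomial det(A - λI) = λ^2 - 8λ + 15 = 0.
Eigenvalues λ = 5, 3.
For λ=5: (A-λI) row 1 is [-2, 0], so an eigenvector is (0, -1).
For λ=3: (A-λI) row 2 is [-6, 2], so an eigenvector is (-1, -3).
General solution: c_1e^(5t)(0,-1) + c_2e^(3t)(-1,-3).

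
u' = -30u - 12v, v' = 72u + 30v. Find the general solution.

u(t) = C_1e^(6t) + C_2e^(-6t), v(t) = -3C_1e^(6t) - 2C_2e^(-6t)

Coefficient matrix A = [[-30, -12], [72, 30]].
Characteristic polynomial det(A - λI) = λ^2 - 36 = 0.
Eigenvalues λ = 6, -6.
For λ=6: (A-λI) row 1 is [-36, -12], so an eigenvector is (1, -3).
For λ=-6: (A-λI) row 1 is [-24, -12], so an eigenvector is (1, -2).
General solution: C_1e^(6t)(1,-3) + C_2e^(-6t)(1,-2).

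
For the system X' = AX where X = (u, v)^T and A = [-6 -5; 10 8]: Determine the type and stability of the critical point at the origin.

A = [[-6,-5],[10,8]]; det(A-λI) = λ^2 - 2λ + 2.
λ = 1 ± i: positive real part.

unstable spiral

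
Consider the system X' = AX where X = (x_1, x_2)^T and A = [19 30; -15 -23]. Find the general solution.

Coefficient matrix A = [[19, 30], [-15, -23]].
Characteristic polynomial det(A - λI) = λ^2 + 4λ + 13 = 0.
Eigenvalues λ = -2 ± 3i (complex conjugate pair).
For λ=-2+3i: an eigenvector is (-3,2) - i(-1,1) = (-3 + i, 2 - i).
A real fundamental pair from Re and Im of e^((-2+3i)t)v: X_1 = e^(-2t)(cos(3t)·(-3,2) + sin(3t)·(-1,1)), X_2 = e^(-2t)(sin(3t)·(-3,2) - cos(3t)·(-1,1)).
General solution: K_1X_1 + K_2X_2.

x_1(t) = -K_1e^(-2t)sin(3t) - 3K_1e^(-2t)cos(3t) - 3K_2e^(-2t)sin(3t) + K_2e^(-2t)cos(3t), x_2(t) = K_1e^(-2t)sin(3t) + 2K_1e^(-2t)cos(3t) + 2K_2e^(-2t)sin(3t) - K_2e^(-2t)cos(3t)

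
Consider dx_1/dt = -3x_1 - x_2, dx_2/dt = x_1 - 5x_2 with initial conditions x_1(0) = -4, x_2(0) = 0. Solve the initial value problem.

x_1(t) = -4te^(-4t) - 4e^(-4t), x_2(t) = -4te^(-4t)

Coefficient matrix A = [[-3, -1], [1, -5]].
Characteristic polynomial det(A - λI) = λ^2 + 8λ + 16 = 0.
Single eigenvalue λ = -4 with algebraic multiplicity 2.
Eigenvector v = (-1,-1); generalized eigenvector w with (A-λI)w=v is (2,3).
General solution: e^(-4t)[K_1·v + K_2·(t·v + w)].
Applying x_1(0)=-4, x_2(0)=0 gives K_1=12, K_2=4.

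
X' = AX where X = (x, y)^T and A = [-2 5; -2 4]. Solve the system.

Coefficient matrix A = [[-2, 5], [-2, 4]].
Characteristic polynomial det(A - λI) = λ^2 - 2λ + 2 = 0.
Eigenvalues λ = 1 ± i (complex conjugate pair).
For λ=1+i: an eigenvector is (2,1) - i(-1,-1) = (2 + i, 1 + i).
A real fundamental pair from Re and Im of e^((1+i)t)v: X_1 = e^(t)(cos(t)·(2,1) + sin(t)·(-1,-1)), X_2 = e^(t)(sin(t)·(2,1) - cos(t)·(-1,-1)).
General solution: C_1X_1 + C_2X_2.

x(t) = -C_1e^(t)sin(t) + 2C_1e^(t)cos(t) + 2C_2e^(t)sin(t) + C_2e^(t)cos(t), y(t) = -C_1e^(t)sin(t) + C_1e^(t)cos(t) + C_2e^(t)sin(t) + C_2e^(t)cos(t)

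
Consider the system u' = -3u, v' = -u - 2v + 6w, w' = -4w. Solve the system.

Coefficient matrix A = [[-3, 0, 0], [-1, -2, 6], [0, 0, -4]].
det(A - λI) = 0 gives eigenvalues λ = -4, -2, -3.
For λ=-4: eigenvector (0,-3,1).
For λ=-2: eigenvector (0,1,0).
For λ=-3: eigenvector (1,1,0).
General solution: K_1e^(-4t)(0,-3,1) + K_2e^(-2t)(0,1,0) + K_3e^(-3t)(1,1,0).

u(t) = K_3e^(-3t), v(t) = -3K_1e^(-4t) + K_2e^(-2t) + K_3e^(-3t), w(t) = K_1e^(-4t)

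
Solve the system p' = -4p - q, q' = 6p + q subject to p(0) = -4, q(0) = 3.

p(t) = 5e^(-t) - 9e^(-2t), q(t) = -15e^(-t) + 18e^(-2t)

Coefficient matrix A = [[-4, -1], [6, 1]].
Characteristic polynomial det(A - λI) = λ^2 + 3λ + 2 = 0.
Eigenvalues λ = -1, -2.
For λ=-1: (A-λI) row 1 is [-3, -1], so an eigenvector is (-1, 3).
For λ=-2: (A-λI) row 1 is [-2, -1], so an eigenvector is (-1, 2).
General solution: c_1e^(-t)(-1,3) + c_2e^(-2t)(-1,2).
Applying p(0)=-4, q(0)=3 gives c_1=-5, c_2=9.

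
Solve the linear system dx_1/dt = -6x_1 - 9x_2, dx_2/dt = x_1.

x_1(t) = 3K_1e^(-3t) + 3K_2te^(-3t) + 2K_2e^(-3t), x_2(t) = -K_1e^(-3t) - K_2te^(-3t) - K_2e^(-3t)

Coefficient matrix A = [[-6, -9], [1, 0]].
Characteristic polynomial det(A - λI) = λ^2 + 6λ + 9 = 0.
Single eigenvalue λ = -3 with algebraic multiplicity 2.
Eigenvector v = (3,-1); generalized eigenvector w with (A-λI)w=v is (2,-1).
General solution: e^(-3t)[K_1·v + K_2·(t·v + w)].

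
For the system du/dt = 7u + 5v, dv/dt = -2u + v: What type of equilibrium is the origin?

unstable spiral

A = [[7,5],[-2,1]]; det(A-λI) = λ^2 - 8λ + 17.
λ = 4 ± i: positive real part.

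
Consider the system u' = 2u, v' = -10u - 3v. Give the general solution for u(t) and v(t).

u(t) = C_1e^(2t), v(t) = -2C_1e^(2t) - C_2e^(-3t)

Coefficient matrix A = [[2, 0], [-10, -3]].
Characteristic polynomial det(A - λI) = λ^2 + λ - 6 = 0.
Eigenvalues λ = 2, -3.
For λ=2: (A-λI) row 2 is [-10, -5], so an eigenvector is (1, -2).
For λ=-3: (A-λI) row 1 is [5, 0], so an eigenvector is (0, -1).
General solution: C_1e^(2t)(1,-2) + C_2e^(-3t)(0,-1).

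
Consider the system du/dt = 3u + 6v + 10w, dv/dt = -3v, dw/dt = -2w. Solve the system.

Coefficient matrix A = [[3, 6, 10], [0, -3, 0], [0, 0, -2]].
det(A - λI) = 0 gives eigenvalues λ = 3, -3, -2.
For λ=3: eigenvector (1,0,0).
For λ=-3: eigenvector (-1,1,0).
For λ=-2: eigenvector (-2,0,1).
General solution: K_1e^(3t)(1,0,0) + K_2e^(-3t)(-1,1,0) + K_3e^(-2t)(-2,0,1).

u(t) = K_1e^(3t) - K_2e^(-3t) - 2K_3e^(-2t), v(t) = K_2e^(-3t), w(t) = K_3e^(-2t)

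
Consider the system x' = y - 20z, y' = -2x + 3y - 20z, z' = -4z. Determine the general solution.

Coefficient matrix A = [[0, 1, -20], [-2, 3, -20], [0, 0, -4]].
det(A - λI) = 0 gives eigenvalues λ = 1, -4, 2.
For λ=1: eigenvector (1,1,0).
For λ=-4: eigenvector (4,4,1).
For λ=2: eigenvector (1,2,0).
General solution: c_1e^(t)(1,1,0) + c_2e^(-4t)(4,4,1) + c_3e^(2t)(1,2,0).

x(t) = c_1e^(t) + 4c_2e^(-4t) + c_3e^(2t), y(t) = c_1e^(t) + 4c_2e^(-4t) + 2c_3e^(2t), z(t) = c_2e^(-4t)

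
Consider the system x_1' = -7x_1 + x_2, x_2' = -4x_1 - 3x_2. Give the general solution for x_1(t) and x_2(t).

Coefficient matrix A = [[-7, 1], [-4, -3]].
Characteristic polynomial det(A - λI) = λ^2 + 10λ + 25 = 0.
Single eigenvalue λ = -5 with algebraic multiplicity 2.
Eigenvector v = (-1,-2); generalized eigenvector w with (A-λI)w=v is (1,1).
General solution: e^(-5t)[c_1·v + c_2·(t·v + w)].

x_1(t) = -c_1e^(-5t) - c_2te^(-5t) + c_2e^(-5t), x_2(t) = -2c_1e^(-5t) - 2c_2te^(-5t) + c_2e^(-5t)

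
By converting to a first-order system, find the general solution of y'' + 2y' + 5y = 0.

y(t) = c_1e^(-t)cos(2t) + c_2e^(-t)sin(2t)

Let x_1 = y, x_2 = y'. Then x_1' = x_2 and x_2' = -5x_1 - 2x_2.
A = [[0,1],[-5,-2]]; det(A-λI) = λ^2 + 2λ + 5.
Eigenvalues λ = -1 ± 2i.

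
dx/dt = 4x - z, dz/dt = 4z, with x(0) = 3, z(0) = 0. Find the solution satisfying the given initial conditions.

x(t) = 3e^(4t), z(t) = 0

Coefficient matrix A = [[4, -1], [0, 4]].
Characteristic polynomial det(A - λI) = λ^2 - 8λ + 16 = 0.
Single eigenvalue λ = 4 with algebraic multiplicity 2.
Eigenvector v = (1,0); generalized eigenvector w with (A-λI)w=v is (2,-1).
General solution: e^(4t)[K_1·v + K_2·(t·v + w)].
Applying x(0)=3, z(0)=0 gives K_1=3, K_2=0.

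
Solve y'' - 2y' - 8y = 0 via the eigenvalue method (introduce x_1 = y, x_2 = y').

y(t) = c_1e^(4t) + c_2e^(-2t)

Let x_1 = y, x_2 = y'. Then x_1' = x_2 and x_2' = 8x_1 + 2x_2.
A = [[0,1],[8,2]]; det(A-λI) = λ^2 - 2λ - 8.
Eigenvalues λ = 4, -2 with eigenvectors (1,4), (1,-2).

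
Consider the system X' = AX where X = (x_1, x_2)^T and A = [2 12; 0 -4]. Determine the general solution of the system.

x_1(t) = -c_1e^(2t) + 2c_2e^(-4t), x_2(t) = -c_2e^(-4t)

Coefficient matrix A = [[2, 12], [0, -4]].
Characteristic polynomial det(A - λI) = λ^2 + 2λ - 8 = 0.
Eigenvalues λ = 2, -4.
For λ=2: (A-λI) row 1 is [0, 12], so an eigenvector is (-1, 0).
For λ=-4: (A-λI) row 1 is [6, 12], so an eigenvector is (2, -1).
General solution: c_1e^(2t)(-1,0) + c_2e^(-4t)(2,-1).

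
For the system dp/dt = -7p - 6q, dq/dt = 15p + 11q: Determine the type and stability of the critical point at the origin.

unstable spiral

A = [[-7,-6],[15,11]]; det(A-λI) = λ^2 - 4λ + 13.
λ = 2 ± 3i: positive real part.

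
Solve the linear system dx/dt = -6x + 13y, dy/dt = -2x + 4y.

Coefficient matrix A = [[-6, 13], [-2, 4]].
Characteristic polynomial det(A - λI) = λ^2 + 2λ + 2 = 0.
Eigenvalues λ = -1 ± i (complex conjugate pair).
For λ=-1+i: an eigenvector is (-3,-1) - i(2,1) = (-3 - 2i, -1 - i).
A real fundamental pair from Re and Im of e^((-1+i)t)v: X_1 = e^(-t)(cos(t)·(-3,-1) + sin(t)·(2,1)), X_2 = e^(-t)(sin(t)·(-3,-1) - cos(t)·(2,1)).
General solution: C_1X_1 + C_2X_2.

x(t) = 2C_1e^(-t)sin(t) - 3C_1e^(-t)cos(t) - 3C_2e^(-t)sin(t) - 2C_2e^(-t)cos(t), y(t) = C_1e^(-t)sin(t) - C_1e^(-t)cos(t) - C_2e^(-t)sin(t) - C_2e^(-t)cos(t)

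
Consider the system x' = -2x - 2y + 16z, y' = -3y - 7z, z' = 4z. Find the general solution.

Coefficient matrix A = [[-2, -2, 16], [0, -3, -7], [0, 0, 4]].
det(A - λI) = 0 gives eigenvalues λ = -2, 4, -3.
For λ=-2: eigenvector (1,0,0).
For λ=4: eigenvector (3,-1,1).
For λ=-3: eigenvector (2,1,0).
General solution: C_1e^(-2t)(1,0,0) + C_2e^(4t)(3,-1,1) + C_3e^(-3t)(2,1,0).

x(t) = C_1e^(-2t) + 3C_2e^(4t) + 2C_3e^(-3t), y(t) = -C_2e^(4t) + C_3e^(-3t), z(t) = C_2e^(4t)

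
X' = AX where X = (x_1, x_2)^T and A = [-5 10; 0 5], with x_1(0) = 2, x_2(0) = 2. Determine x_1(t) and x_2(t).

Coefficient matrix A = [[-5, 10], [0, 5]].
Characteristic polynomial det(A - λI) = λ^2 - 25 = 0.
Eigenvalues λ = -5, 5.
For λ=-5: (A-λI) row 1 is [0, 10], so an eigenvector is (-1, 0).
For λ=5: (A-λI) row 1 is [-10, 10], so an eigenvector is (1, 1).
General solution: K_1e^(-5t)(-1,0) + K_2e^(5t)(1,1).
Applying x_1(0)=2, x_2(0)=2 gives K_1=0, K_2=2.

x_1(t) = 2e^(5t), x_2(t) = 2e^(5t)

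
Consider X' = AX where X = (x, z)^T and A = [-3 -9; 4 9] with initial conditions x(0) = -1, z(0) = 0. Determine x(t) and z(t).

x(t) = 6te^(3t) - e^(3t), z(t) = -4te^(3t)

Coefficient matrix A = [[-3, -9], [4, 9]].
Characteristic polynomial det(A - λI) = λ^2 - 6λ + 9 = 0.
Single eigenvalue λ = 3 with algebraic multiplicity 2.
Eigenvector v = (3,-2); generalized eigenvector w with (A-λI)w=v is (1,-1).
General solution: e^(3t)[C_1·v + C_2·(t·v + w)].
Applying x(0)=-1, z(0)=0 gives C_1=-1, C_2=2.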